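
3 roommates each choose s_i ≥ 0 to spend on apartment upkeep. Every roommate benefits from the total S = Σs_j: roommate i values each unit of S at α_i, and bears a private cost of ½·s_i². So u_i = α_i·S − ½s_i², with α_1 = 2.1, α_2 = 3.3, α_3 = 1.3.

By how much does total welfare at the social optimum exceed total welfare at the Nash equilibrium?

Roommate i's FOC: ∂u_i/∂s_i = α_i − s_i = 0, so s_i* = α_i.
NE contributions = (2.1, 3.3, 1.3); S = 6.7.
W^NE = (Σα)·S − ½Σα_i² = 6.7² − ½·16.99 = 36.395.
Planner sets s_i = Σα_j = 6.7 for every i, so S^SO = 3·6.7 = 20.1.
W^SO = (Σα)·S^SO − ½·3·(Σα)² = (3/2)·6.7² = 67.335.
Deadweight loss = W^SO − W^NE = 30.94.

30.94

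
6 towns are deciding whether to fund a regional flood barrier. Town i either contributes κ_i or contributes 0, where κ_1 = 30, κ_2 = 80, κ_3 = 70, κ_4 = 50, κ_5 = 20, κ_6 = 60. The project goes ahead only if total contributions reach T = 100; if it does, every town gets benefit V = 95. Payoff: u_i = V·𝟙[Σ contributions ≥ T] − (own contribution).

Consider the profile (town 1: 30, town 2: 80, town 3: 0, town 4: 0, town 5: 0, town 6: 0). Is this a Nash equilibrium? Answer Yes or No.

Yes

Total = 110 ≥ 100: provided.
Town 1 (pledges 30, payoff 65): dropping to 0 → total 80, payoff 0. No gain.
Town 2 (pledges 80, payoff 15): dropping to 0 → total 30, payoff 0. No gain.
Town 3 (pledges 0, payoff 95): pledging 70 → total 180, payoff 25. No gain.
Town 4 (pledges 0, payoff 95): pledging 50 → total 160, payoff 45. No gain.
Town 5 (pledges 0, payoff 95): pledging 20 → total 130, payoff 75. No gain.
Town 6 (pledges 0, payoff 95): pledging 60 → total 170, payoff 35. No gain.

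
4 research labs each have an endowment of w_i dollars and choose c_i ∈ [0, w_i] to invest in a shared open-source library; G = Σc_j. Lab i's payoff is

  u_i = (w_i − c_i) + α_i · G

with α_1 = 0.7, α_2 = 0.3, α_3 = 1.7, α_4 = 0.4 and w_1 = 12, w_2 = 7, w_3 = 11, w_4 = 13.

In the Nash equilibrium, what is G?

11

∂u_i/∂c_i = α_i − 1, so lab i contributes w_i if α_i > 1, else 0.
α_i > 1 for i ∈ {3}; NE contributions (0, 0, 11, 0), G = 11.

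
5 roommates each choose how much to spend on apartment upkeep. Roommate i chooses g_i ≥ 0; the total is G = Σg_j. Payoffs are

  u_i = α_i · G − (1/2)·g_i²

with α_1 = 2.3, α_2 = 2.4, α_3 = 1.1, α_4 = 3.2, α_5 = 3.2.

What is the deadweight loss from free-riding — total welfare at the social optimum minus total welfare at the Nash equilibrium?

Roommate i's FOC: ∂u_i/∂g_i = α_i − g_i = 0, so g_i* = α_i.
NE contributions = (2.3, 2.4, 1.1, 3.2, 3.2); G = 12.2.
W^NE = (Σα)·G − ½Σα_i² = 12.2² − ½·32.74 = 132.47.
Planner sets g_i = Σα_j = 12.2 for every i, so G^SO = 5·12.2 = 61.
W^SO = (Σα)·G^SO − ½·5·(Σα)² = (5/2)·12.2² = 372.1.
Deadweight loss = W^SO − W^NE = 239.63.

239.63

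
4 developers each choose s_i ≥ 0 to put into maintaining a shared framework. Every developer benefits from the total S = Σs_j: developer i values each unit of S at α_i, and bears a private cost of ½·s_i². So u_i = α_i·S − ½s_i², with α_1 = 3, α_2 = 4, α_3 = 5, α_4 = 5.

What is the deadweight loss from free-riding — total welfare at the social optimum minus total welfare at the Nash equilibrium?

326.5

Developer i's FOC: ∂u_i/∂s_i = α_i − s_i = 0, so s_i* = α_i.
NE contributions = (3, 4, 5, 5); S = 17.
W^NE = (Σα)·S − ½Σα_i² = 17² − ½·75 = 251.5.
Planner sets s_i = Σα_j = 17 for every i, so S^SO = 4·17 = 68.
W^SO = (Σα)·S^SO − ½·4·(Σα)² = (4/2)·17² = 578.
Deadweight loss = W^SO − W^NE = 326.5.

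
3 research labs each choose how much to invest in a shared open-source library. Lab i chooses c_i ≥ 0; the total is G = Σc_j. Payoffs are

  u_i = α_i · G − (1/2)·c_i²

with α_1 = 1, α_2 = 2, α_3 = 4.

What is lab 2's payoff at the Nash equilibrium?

Lab i's FOC: ∂u_i/∂c_i = α_i − c_i = 0, so c_i* = α_i.
NE contributions = (1, 2, 4); G = 7.
u_2 = α_2·G − ½·(c_2)² = 2·7 − ½·2² = 12.

12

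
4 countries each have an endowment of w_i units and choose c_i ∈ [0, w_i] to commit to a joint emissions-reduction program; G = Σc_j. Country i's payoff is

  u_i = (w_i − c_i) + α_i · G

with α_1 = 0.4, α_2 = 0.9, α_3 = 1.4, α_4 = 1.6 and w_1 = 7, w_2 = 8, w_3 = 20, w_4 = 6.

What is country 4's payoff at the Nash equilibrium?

∂u_i/∂c_i = α_i − 1, so country i contributes w_i if α_i > 1, else 0.
α_i > 1 for i ∈ {3, 4}; NE contributions (0, 0, 20, 6), G = 26.
u_4 = (6 − 6) + 1.6·26 = 41.6.

41.6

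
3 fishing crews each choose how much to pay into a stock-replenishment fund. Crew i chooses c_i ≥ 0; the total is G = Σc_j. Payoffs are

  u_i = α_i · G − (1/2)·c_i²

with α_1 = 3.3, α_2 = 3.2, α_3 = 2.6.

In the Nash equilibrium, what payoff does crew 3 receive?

20.28

Crew i's FOC: ∂u_i/∂c_i = α_i − c_i = 0, so c_i* = α_i.
NE contributions = (3.3, 3.2, 2.6); G = 9.1.
u_3 = α_3·G − ½·(c_3)² = 2.6·9.1 − ½·2.6² = 20.28.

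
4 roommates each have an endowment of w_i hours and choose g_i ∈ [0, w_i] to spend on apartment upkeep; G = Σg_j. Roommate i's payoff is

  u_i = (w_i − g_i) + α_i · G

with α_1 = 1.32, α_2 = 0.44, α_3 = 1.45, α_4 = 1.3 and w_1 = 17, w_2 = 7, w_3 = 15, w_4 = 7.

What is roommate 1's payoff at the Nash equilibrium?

∂u_i/∂g_i = α_i − 1, so roommate i contributes w_i if α_i > 1, else 0.
α_i > 1 for i ∈ {1, 3, 4}; NE contributions (17, 0, 15, 7), G = 39.
u_1 = (17 − 17) + 1.32·39 = 51.48.

51.48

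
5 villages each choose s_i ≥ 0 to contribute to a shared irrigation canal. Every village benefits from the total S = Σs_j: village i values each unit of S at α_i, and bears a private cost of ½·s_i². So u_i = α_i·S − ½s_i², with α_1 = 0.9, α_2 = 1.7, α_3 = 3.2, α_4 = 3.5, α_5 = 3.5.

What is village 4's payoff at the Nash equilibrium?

38.675

Village i's FOC: ∂u_i/∂s_i = α_i − s_i = 0, so s_i* = α_i.
NE contributions = (0.9, 1.7, 3.2, 3.5, 3.5); S = 12.8.
u_4 = α_4·S − ½·(s_4)² = 3.5·12.8 − ½·3.5² = 38.675.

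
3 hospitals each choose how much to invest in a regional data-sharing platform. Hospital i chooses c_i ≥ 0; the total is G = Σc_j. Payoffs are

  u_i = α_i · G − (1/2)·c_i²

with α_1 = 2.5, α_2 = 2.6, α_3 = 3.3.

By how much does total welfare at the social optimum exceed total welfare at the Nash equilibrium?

47.23

Hospital i's FOC: ∂u_i/∂c_i = α_i − c_i = 0, so c_i* = α_i.
NE contributions = (2.5, 2.6, 3.3); G = 8.4.
W^NE = (Σα)·G − ½Σα_i² = 8.4² − ½·23.9 = 58.61.
Planner sets c_i = Σα_j = 8.4 for every i, so G^SO = 3·8.4 = 25.2.
W^SO = (Σα)·G^SO − ½·3·(Σα)² = (3/2)·8.4² = 105.84.
Deadweight loss = W^SO − W^NE = 47.23.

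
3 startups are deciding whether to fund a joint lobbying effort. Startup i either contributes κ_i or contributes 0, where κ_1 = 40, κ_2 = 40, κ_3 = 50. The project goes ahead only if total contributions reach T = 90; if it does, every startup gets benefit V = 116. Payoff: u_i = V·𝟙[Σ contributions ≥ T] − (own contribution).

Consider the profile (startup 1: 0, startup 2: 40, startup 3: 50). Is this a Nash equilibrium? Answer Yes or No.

Yes

Total = 90 ≥ 90: provided.
Startup 1 (pledges 0, payoff 116): pledging 40 → total 130, payoff 76. No gain.
Startup 2 (pledges 40, payoff 76): dropping to 0 → total 50, payoff 0. No gain.
Startup 3 (pledges 50, payoff 66): dropping to 0 → total 40, payoff 0. No gain.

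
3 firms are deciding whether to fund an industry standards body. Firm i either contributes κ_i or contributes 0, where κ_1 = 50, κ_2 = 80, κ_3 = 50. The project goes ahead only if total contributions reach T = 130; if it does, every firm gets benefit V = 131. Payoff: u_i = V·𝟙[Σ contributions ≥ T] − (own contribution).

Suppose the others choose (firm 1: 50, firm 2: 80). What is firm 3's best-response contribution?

0

Others' total = 130 ≥ 130; contributing adds cost 50 for no extra benefit.
Best response: 0.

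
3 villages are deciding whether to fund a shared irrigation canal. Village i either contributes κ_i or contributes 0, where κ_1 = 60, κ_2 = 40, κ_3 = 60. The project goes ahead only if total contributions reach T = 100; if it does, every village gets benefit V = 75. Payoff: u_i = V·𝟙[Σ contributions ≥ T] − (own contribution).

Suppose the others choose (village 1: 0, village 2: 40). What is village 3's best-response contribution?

Others' total = 40. Contributing 60 brings total to 100 ≥ 100: gain V − κ_3 = 15.
Best response: 60.

60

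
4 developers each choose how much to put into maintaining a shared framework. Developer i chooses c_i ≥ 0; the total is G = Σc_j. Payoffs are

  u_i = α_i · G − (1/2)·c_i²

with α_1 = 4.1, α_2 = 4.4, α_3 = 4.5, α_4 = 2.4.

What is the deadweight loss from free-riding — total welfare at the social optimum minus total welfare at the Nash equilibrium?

Developer i's FOC: ∂u_i/∂c_i = α_i − c_i = 0, so c_i* = α_i.
NE contributions = (4.1, 4.4, 4.5, 2.4); G = 15.4.
W^NE = (Σα)·G − ½Σα_i² = 15.4² − ½·62.18 = 206.07.
Planner sets c_i = Σα_j = 15.4 for every i, so G^SO = 4·15.4 = 61.6.
W^SO = (Σα)·G^SO − ½·4·(Σα)² = (4/2)·15.4² = 474.32.
Deadweight loss = W^SO − W^NE = 268.25.

268.25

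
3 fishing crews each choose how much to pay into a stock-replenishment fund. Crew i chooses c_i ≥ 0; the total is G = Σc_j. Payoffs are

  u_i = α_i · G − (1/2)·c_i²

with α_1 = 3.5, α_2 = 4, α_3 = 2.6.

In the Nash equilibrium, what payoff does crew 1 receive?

Crew i's FOC: ∂u_i/∂c_i = α_i − c_i = 0, so c_i* = α_i.
NE contributions = (3.5, 4, 2.6); G = 10.1.
u_1 = α_1·G − ½·(c_1)² = 3.5·10.1 − ½·3.5² = 29.225.

29.225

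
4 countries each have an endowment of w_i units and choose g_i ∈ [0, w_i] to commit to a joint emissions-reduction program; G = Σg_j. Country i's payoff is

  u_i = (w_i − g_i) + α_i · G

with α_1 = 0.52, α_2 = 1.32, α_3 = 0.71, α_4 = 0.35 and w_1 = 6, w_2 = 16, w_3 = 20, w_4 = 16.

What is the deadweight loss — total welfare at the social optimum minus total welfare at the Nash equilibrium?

∂u_i/∂g_i = α_i − 1, so country i contributes w_i if α_i > 1, else 0.
α_i > 1 for i ∈ {2}; NE contributions (0, 16, 0, 0), G = 16.
W^NE = Σw_i − G^NE + (Σα_i)·G^NE = 58 + 1.9·16 = 88.4.
Planner: ∂(Σu_j)/∂g_i = Σα_j − 1 = 1.9 > 0, so everyone contributes w_i; G^SO = 58, W^SO = 58 + 1.9·58 = 168.2.
Deadweight loss = 79.8.

79.8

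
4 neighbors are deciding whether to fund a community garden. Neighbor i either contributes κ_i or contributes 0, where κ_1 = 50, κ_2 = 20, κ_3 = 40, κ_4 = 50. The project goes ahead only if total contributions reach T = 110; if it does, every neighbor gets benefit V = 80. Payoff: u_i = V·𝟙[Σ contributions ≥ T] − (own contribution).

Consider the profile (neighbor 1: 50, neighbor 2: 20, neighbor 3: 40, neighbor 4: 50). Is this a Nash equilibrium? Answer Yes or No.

Total = 160 ≥ 110: provided.
Neighbor 1 (pledges 50, payoff 30): dropping to 0 → total 110, payoff 80. Profitable deviation.

No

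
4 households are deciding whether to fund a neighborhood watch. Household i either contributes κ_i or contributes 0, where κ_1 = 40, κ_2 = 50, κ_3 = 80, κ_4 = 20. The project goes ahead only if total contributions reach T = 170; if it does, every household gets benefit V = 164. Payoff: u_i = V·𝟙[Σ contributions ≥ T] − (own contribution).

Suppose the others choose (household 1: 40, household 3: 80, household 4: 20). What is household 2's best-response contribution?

50

Others' total = 140. Contributing 50 brings total to 190 ≥ 170: gain V − κ_2 = 114.
Best response: 50.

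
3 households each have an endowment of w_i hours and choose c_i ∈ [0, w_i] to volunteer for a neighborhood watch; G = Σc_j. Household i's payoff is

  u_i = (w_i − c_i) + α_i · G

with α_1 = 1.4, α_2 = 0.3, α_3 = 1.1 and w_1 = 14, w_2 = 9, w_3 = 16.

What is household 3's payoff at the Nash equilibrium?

33

∂u_i/∂c_i = α_i − 1, so household i contributes w_i if α_i > 1, else 0.
α_i > 1 for i ∈ {1, 3}; NE contributions (14, 0, 16), G = 30.
u_3 = (16 − 16) + 1.1·30 = 33.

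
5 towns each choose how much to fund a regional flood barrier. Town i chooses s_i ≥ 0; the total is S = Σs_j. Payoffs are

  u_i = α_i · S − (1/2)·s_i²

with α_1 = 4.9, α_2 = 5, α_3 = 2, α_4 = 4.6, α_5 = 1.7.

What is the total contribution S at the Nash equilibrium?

Town i's FOC: ∂u_i/∂s_i = α_i − s_i = 0, so s_i* = α_i.
NE contributions = (4.9, 5, 2, 4.6, 1.7); S = 18.2.

18.2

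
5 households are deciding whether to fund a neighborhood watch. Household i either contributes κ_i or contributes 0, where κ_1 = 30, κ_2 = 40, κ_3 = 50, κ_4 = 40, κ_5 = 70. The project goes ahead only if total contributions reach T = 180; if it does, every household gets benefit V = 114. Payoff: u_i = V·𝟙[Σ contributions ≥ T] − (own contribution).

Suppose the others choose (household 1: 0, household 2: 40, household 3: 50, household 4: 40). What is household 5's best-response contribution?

70

Others' total = 130. Contributing 70 brings total to 200 ≥ 180: gain V − κ_5 = 44.
Best response: 70.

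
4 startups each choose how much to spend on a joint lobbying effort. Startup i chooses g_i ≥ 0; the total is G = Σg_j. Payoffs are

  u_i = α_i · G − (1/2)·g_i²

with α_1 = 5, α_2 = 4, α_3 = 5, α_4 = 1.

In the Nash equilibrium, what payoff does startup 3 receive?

62.5

Startup i's FOC: ∂u_i/∂g_i = α_i − g_i = 0, so g_i* = α_i.
NE contributions = (5, 4, 5, 1); G = 15.
u_3 = α_3·G − ½·(g_3)² = 5·15 − ½·5² = 62.5.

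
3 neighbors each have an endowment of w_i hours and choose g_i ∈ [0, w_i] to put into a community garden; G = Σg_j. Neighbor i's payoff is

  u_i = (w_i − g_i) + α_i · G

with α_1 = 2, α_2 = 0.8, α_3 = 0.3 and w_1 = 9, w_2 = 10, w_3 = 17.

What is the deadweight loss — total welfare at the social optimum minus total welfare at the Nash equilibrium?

∂u_i/∂g_i = α_i − 1, so neighbor i contributes w_i if α_i > 1, else 0.
α_i > 1 for i ∈ {1}; NE contributions (9, 0, 0), G = 9.
W^NE = Σw_i − G^NE + (Σα_i)·G^NE = 36 + 2.1·9 = 54.9.
Planner: ∂(Σu_j)/∂g_i = Σα_j − 1 = 2.1 > 0, so everyone contributes w_i; G^SO = 36, W^SO = 36 + 2.1·36 = 111.6.
Deadweight loss = 56.7.

56.7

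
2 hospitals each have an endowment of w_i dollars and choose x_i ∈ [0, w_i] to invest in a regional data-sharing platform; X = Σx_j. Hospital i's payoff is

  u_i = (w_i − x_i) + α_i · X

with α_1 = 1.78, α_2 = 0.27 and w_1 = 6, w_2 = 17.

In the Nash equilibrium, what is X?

6

∂u_i/∂x_i = α_i − 1, so hospital i contributes w_i if α_i > 1, else 0.
α_i > 1 for i ∈ {1}; NE contributions (6, 0), X = 6.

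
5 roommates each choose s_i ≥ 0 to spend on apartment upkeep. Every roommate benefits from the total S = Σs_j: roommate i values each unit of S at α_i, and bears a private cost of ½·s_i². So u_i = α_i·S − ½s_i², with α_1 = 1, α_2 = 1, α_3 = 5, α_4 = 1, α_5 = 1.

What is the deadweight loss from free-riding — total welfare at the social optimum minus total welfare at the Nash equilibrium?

Roommate i's FOC: ∂u_i/∂s_i = α_i − s_i = 0, so s_i* = α_i.
NE contributions = (1, 1, 5, 1, 1); S = 9.
W^NE = (Σα)·S − ½Σα_i² = 9² − ½·29 = 66.5.
Planner sets s_i = Σα_j = 9 for every i, so S^SO = 5·9 = 45.
W^SO = (Σα)·S^SO − ½·5·(Σα)² = (5/2)·9² = 202.5.
Deadweight loss = W^SO − W^NE = 136.

136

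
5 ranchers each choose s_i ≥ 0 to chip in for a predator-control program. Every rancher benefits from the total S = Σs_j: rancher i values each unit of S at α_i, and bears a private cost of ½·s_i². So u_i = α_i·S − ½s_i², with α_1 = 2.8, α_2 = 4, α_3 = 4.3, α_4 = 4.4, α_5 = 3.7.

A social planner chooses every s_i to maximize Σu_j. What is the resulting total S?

96

Planner FOC: ∂(Σu_j)/∂s_i = (Σα_j) − s_i = 0, so s_i^SO = Σα_j = 19.2 for every i; S^SO = 96.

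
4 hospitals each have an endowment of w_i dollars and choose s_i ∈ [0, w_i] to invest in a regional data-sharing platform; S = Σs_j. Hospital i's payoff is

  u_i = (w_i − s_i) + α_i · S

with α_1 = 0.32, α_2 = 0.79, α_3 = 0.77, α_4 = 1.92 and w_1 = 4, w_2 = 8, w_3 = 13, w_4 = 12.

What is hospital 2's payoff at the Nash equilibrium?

17.48

∂u_i/∂s_i = α_i − 1, so hospital i contributes w_i if α_i > 1, else 0.
α_i > 1 for i ∈ {4}; NE contributions (0, 0, 0, 12), S = 12.
u_2 = (8 − 0) + 0.79·12 = 17.48.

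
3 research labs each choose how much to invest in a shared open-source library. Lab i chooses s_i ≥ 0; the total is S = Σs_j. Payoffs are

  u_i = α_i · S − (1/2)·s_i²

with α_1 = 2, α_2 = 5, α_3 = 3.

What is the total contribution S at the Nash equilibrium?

Lab i's FOC: ∂u_i/∂s_i = α_i − s_i = 0, so s_i* = α_i.
NE contributions = (2, 5, 3); S = 10.

10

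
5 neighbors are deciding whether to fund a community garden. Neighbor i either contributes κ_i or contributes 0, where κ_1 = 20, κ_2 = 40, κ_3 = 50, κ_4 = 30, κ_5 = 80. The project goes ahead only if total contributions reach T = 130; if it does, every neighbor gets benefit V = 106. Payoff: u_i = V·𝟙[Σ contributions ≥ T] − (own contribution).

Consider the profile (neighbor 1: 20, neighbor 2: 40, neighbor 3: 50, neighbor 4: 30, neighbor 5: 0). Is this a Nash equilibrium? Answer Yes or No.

Total = 140 ≥ 130: provided.
Neighbor 1 (pledges 20, payoff 86): dropping to 0 → total 120, payoff 0. No gain.
Neighbor 2 (pledges 40, payoff 66): dropping to 0 → total 100, payoff 0. No gain.
Neighbor 3 (pledges 50, payoff 56): dropping to 0 → total 90, payoff 0. No gain.
Neighbor 4 (pledges 30, payoff 76): dropping to 0 → total 110, payoff 0. No gain.
Neighbor 5 (pledges 0, payoff 106): pledging 80 → total 220, payoff 26. No gain.

Yes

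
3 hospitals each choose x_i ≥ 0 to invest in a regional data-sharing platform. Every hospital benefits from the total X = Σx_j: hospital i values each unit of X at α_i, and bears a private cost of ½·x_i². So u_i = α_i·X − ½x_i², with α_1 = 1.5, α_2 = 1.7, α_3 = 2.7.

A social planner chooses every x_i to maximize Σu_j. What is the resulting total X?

17.7

Planner FOC: ∂(Σu_j)/∂x_i = (Σα_j) − x_i = 0, so x_i^SO = Σα_j = 5.9 for every i; X^SO = 17.7.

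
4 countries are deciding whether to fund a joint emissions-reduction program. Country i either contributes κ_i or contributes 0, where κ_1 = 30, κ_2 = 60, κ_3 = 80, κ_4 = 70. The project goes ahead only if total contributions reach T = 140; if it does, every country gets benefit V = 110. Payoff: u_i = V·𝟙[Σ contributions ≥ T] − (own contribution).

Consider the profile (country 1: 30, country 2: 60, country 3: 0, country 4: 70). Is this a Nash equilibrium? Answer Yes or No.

Yes

Total = 160 ≥ 140: provided.
Country 1 (pledges 30, payoff 80): dropping to 0 → total 130, payoff 0. No gain.
Country 2 (pledges 60, payoff 50): dropping to 0 → total 100, payoff 0. No gain.
Country 3 (pledges 0, payoff 110): pledging 80 → total 240, payoff 30. No gain.
Country 4 (pledges 70, payoff 40): dropping to 0 → total 90, payoff 0. No gain.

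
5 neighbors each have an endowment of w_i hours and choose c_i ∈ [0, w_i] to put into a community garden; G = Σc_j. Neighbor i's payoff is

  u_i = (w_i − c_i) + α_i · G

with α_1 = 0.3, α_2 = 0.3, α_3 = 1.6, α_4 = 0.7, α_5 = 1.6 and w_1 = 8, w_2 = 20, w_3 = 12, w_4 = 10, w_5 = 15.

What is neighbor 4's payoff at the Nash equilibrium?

28.9

∂u_i/∂c_i = α_i − 1, so neighbor i contributes w_i if α_i > 1, else 0.
α_i > 1 for i ∈ {3, 5}; NE contributions (0, 0, 12, 0, 15), G = 27.
u_4 = (10 − 0) + 0.7·27 = 28.9.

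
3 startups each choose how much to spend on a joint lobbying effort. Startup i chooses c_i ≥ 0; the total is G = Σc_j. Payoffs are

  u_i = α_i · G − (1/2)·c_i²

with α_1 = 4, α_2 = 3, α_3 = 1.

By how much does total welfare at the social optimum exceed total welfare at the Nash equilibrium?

45

Startup i's FOC: ∂u_i/∂c_i = α_i − c_i = 0, so c_i* = α_i.
NE contributions = (4, 3, 1); G = 8.
W^NE = (Σα)·G − ½Σα_i² = 8² − ½·26 = 51.
Planner sets c_i = Σα_j = 8 for every i, so G^SO = 3·8 = 24.
W^SO = (Σα)·G^SO − ½·3·(Σα)² = (3/2)·8² = 96.
Deadweight loss = W^SO − W^NE = 45.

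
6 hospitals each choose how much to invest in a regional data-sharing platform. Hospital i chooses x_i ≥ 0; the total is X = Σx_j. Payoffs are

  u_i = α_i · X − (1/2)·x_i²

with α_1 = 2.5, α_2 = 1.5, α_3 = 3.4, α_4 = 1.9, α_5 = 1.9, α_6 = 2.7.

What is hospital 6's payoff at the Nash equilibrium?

33.885

Hospital i's FOC: ∂u_i/∂x_i = α_i − x_i = 0, so x_i* = α_i.
NE contributions = (2.5, 1.5, 3.4, 1.9, 1.9, 2.7); X = 13.9.
u_6 = α_6·X − ½·(x_6)² = 2.7·13.9 − ½·2.7² = 33.885.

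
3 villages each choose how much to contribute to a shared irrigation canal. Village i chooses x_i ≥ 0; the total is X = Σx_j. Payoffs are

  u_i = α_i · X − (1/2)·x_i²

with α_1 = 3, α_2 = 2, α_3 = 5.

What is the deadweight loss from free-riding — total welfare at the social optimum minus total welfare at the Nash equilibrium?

Village i's FOC: ∂u_i/∂x_i = α_i − x_i = 0, so x_i* = α_i.
NE contributions = (3, 2, 5); X = 10.
W^NE = (Σα)·X − ½Σα_i² = 10² − ½·38 = 81.
Planner sets x_i = Σα_j = 10 for every i, so X^SO = 3·10 = 30.
W^SO = (Σα)·X^SO − ½·3·(Σα)² = (3/2)·10² = 150.
Deadweight loss = W^SO − W^NE = 69.

69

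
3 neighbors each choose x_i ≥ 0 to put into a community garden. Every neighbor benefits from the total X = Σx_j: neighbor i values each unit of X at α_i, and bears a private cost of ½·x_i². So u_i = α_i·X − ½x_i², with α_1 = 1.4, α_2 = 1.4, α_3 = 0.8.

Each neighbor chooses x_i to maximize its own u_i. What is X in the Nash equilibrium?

3.6

Neighbor i's FOC: ∂u_i/∂x_i = α_i − x_i = 0, so x_i* = α_i.
NE contributions = (1.4, 1.4, 0.8); X = 3.6.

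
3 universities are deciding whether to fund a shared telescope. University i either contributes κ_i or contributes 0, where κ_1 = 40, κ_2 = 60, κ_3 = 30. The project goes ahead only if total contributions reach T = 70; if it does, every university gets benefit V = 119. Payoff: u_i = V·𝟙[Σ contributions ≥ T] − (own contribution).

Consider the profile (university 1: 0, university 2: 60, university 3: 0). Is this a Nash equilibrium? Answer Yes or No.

Total = 60 < 70: not provided.
University 1 (pledges 0, payoff 0): pledging 40 → total 100, payoff 79. Profitable deviation.

No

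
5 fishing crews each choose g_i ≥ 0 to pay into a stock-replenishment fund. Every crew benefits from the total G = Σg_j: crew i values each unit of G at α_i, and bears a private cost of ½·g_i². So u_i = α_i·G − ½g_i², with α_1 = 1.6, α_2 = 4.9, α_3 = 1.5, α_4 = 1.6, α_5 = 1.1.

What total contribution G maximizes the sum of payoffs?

Planner FOC: ∂(Σu_j)/∂g_i = (Σα_j) − g_i = 0, so g_i^SO = Σα_j = 10.7 for every i; G^SO = 53.5.

53.5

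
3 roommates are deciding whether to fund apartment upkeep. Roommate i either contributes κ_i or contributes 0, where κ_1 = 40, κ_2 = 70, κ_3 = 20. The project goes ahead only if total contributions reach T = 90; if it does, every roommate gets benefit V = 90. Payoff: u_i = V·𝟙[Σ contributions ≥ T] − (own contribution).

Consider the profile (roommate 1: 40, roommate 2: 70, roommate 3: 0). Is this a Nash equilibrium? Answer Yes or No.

Yes

Total = 110 ≥ 90: provided.
Roommate 1 (pledges 40, payoff 50): dropping to 0 → total 70, payoff 0. No gain.
Roommate 2 (pledges 70, payoff 20): dropping to 0 → total 40, payoff 0. No gain.
Roommate 3 (pledges 0, payoff 90): pledging 20 → total 130, payoff 70. No gain.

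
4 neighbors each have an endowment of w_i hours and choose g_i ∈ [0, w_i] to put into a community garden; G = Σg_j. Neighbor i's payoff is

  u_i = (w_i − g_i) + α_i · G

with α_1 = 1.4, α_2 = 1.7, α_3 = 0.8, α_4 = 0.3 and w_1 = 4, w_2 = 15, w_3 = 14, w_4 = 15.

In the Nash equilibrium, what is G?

∂u_i/∂g_i = α_i − 1, so neighbor i contributes w_i if α_i > 1, else 0.
α_i > 1 for i ∈ {1, 2}; NE contributions (4, 15, 0, 0), G = 19.

19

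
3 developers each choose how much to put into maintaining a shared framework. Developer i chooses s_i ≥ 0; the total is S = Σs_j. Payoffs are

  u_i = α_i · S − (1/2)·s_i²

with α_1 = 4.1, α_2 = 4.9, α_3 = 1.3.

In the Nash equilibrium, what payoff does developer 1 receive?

Developer i's FOC: ∂u_i/∂s_i = α_i − s_i = 0, so s_i* = α_i.
NE contributions = (4.1, 4.9, 1.3); S = 10.3.
u_1 = α_1·S − ½·(s_1)² = 4.1·10.3 − ½·4.1² = 33.825.

33.825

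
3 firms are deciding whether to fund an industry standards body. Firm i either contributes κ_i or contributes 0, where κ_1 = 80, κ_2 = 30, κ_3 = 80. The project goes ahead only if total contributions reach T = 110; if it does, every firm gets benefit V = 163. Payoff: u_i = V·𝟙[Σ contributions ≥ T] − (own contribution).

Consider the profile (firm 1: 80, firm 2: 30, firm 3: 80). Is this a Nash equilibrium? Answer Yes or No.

No

Total = 190 ≥ 110: provided.
Firm 1 (pledges 80, payoff 83): dropping to 0 → total 110, payoff 163. Profitable deviation.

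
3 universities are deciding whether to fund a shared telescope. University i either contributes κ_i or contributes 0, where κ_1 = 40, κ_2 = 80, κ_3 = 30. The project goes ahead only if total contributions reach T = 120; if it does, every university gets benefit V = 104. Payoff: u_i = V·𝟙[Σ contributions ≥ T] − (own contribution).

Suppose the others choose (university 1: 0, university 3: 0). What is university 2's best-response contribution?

Others' total = 0. Even contributing 80 gives 80 < 120: no benefit either way.
Best response: 0.

0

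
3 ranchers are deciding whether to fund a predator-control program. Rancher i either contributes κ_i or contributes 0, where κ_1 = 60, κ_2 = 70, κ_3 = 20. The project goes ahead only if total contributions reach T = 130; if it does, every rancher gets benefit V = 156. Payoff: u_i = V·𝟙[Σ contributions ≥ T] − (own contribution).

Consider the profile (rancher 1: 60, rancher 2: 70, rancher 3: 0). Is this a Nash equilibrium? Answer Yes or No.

Yes

Total = 130 ≥ 130: provided.
Rancher 1 (pledges 60, payoff 96): dropping to 0 → total 70, payoff 0. No gain.
Rancher 2 (pledges 70, payoff 86): dropping to 0 → total 60, payoff 0. No gain.
Rancher 3 (pledges 0, payoff 156): pledging 20 → total 150, payoff 136. No gain.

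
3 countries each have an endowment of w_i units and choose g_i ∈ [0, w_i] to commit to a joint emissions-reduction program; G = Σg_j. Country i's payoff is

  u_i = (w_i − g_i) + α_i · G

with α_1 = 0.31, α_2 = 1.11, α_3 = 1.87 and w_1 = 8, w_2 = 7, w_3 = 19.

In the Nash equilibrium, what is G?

∂u_i/∂g_i = α_i − 1, so country i contributes w_i if α_i > 1, else 0.
α_i > 1 for i ∈ {2, 3}; NE contributions (0, 7, 19), G = 26.

26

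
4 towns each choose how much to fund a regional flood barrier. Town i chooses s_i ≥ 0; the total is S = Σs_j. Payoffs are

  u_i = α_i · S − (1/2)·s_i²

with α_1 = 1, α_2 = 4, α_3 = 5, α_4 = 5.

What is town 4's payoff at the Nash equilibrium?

62.5

Town i's FOC: ∂u_i/∂s_i = α_i − s_i = 0, so s_i* = α_i.
NE contributions = (1, 4, 5, 5); S = 15.
u_4 = α_4·S − ½·(s_4)² = 5·15 − ½·5² = 62.5.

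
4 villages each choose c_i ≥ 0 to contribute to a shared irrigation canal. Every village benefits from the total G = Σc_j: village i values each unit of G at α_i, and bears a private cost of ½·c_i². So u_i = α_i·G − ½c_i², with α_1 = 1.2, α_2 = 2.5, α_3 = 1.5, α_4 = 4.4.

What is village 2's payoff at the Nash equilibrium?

Village i's FOC: ∂u_i/∂c_i = α_i − c_i = 0, so c_i* = α_i.
NE contributions = (1.2, 2.5, 1.5, 4.4); G = 9.6.
u_2 = α_2·G − ½·(c_2)² = 2.5·9.6 − ½·2.5² = 20.875.

20.875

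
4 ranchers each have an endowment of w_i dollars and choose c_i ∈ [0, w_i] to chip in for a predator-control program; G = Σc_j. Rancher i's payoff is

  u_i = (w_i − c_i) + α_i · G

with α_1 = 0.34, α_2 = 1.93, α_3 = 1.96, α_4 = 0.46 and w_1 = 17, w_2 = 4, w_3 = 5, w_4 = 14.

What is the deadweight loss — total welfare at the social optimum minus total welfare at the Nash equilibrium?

114.39

∂u_i/∂c_i = α_i − 1, so rancher i contributes w_i if α_i > 1, else 0.
α_i > 1 for i ∈ {2, 3}; NE contributions (0, 4, 5, 0), G = 9.
W^NE = Σw_i − G^NE + (Σα_i)·G^NE = 40 + 3.69·9 = 73.21.
Planner: ∂(Σu_j)/∂c_i = Σα_j − 1 = 3.69 > 0, so everyone contributes w_i; G^SO = 40, W^SO = 40 + 3.69·40 = 187.6.
Deadweight loss = 114.39.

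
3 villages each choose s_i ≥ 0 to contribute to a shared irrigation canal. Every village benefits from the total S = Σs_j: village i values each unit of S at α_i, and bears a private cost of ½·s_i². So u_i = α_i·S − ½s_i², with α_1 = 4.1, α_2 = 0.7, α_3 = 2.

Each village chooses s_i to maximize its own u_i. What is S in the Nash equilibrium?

Village i's FOC: ∂u_i/∂s_i = α_i − s_i = 0, so s_i* = α_i.
NE contributions = (4.1, 0.7, 2); S = 6.8.

6.8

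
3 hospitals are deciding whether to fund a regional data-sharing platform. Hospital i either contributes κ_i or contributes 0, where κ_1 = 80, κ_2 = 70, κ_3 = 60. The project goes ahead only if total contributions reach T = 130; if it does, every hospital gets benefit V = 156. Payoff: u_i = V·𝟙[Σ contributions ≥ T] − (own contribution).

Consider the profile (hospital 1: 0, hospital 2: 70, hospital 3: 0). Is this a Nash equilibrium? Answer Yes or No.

Total = 70 < 130: not provided.
Hospital 1 (pledges 0, payoff 0): pledging 80 → total 150, payoff 76. Profitable deviation.

No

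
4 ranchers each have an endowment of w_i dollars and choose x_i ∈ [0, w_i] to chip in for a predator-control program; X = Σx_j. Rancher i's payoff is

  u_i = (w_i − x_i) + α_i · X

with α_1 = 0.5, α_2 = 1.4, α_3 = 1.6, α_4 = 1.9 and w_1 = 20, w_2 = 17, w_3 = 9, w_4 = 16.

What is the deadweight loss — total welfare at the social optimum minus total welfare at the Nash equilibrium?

88

∂u_i/∂x_i = α_i − 1, so rancher i contributes w_i if α_i > 1, else 0.
α_i > 1 for i ∈ {2, 3, 4}; NE contributions (0, 17, 9, 16), X = 42.
W^NE = Σw_i − X^NE + (Σα_i)·X^NE = 62 + 4.4·42 = 246.8.
Planner: ∂(Σu_j)/∂x_i = Σα_j − 1 = 4.4 > 0, so everyone contributes w_i; X^SO = 62, W^SO = 62 + 4.4·62 = 334.8.
Deadweight loss = 88.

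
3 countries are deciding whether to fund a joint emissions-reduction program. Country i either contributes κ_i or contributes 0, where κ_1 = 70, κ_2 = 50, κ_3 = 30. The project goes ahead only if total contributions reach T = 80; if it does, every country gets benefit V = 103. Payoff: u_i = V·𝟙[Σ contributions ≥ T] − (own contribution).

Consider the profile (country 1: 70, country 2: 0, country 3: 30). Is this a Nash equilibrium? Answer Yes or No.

Yes

Total = 100 ≥ 80: provided.
Country 1 (pledges 70, payoff 33): dropping to 0 → total 30, payoff 0. No gain.
Country 2 (pledges 0, payoff 103): pledging 50 → total 150, payoff 53. No gain.
Country 3 (pledges 30, payoff 73): dropping to 0 → total 70, payoff 0. No gain.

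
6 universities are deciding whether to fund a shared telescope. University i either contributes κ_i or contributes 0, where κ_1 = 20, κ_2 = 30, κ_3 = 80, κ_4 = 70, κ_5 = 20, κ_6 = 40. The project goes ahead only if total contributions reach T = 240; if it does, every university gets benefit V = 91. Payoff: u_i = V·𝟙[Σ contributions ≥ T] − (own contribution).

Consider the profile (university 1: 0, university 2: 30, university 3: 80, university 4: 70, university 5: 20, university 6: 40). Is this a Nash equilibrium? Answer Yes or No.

Total = 240 ≥ 240: provided.
University 1 (pledges 0, payoff 91): pledging 20 → total 260, payoff 71. No gain.
University 2 (pledges 30, payoff 61): dropping to 0 → total 210, payoff 0. No gain.
University 3 (pledges 80, payoff 11): dropping to 0 → total 160, payoff 0. No gain.
University 4 (pledges 70, payoff 21): dropping to 0 → total 170, payoff 0. No gain.
University 5 (pledges 20, payoff 71): dropping to 0 → total 220, payoff 0. No gain.
University 6 (pledges 40, payoff 51): dropping to 0 → total 200, payoff 0. No gain.

Yes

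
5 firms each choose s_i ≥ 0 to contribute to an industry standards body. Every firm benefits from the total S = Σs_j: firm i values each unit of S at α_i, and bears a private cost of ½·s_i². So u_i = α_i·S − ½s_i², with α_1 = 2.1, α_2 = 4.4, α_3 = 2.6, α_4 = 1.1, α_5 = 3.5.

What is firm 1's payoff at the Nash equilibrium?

26.565

Firm i's FOC: ∂u_i/∂s_i = α_i − s_i = 0, so s_i* = α_i.
NE contributions = (2.1, 4.4, 2.6, 1.1, 3.5); S = 13.7.
u_1 = α_1·S − ½·(s_1)² = 2.1·13.7 − ½·2.1² = 26.565.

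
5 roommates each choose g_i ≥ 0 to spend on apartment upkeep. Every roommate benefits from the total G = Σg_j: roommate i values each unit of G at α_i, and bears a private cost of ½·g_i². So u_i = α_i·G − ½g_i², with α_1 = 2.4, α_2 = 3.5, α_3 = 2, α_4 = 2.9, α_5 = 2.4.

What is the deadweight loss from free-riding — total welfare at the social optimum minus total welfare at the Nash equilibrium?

279.45

Roommate i's FOC: ∂u_i/∂g_i = α_i − g_i = 0, so g_i* = α_i.
NE contributions = (2.4, 3.5, 2, 2.9, 2.4); G = 13.2.
W^NE = (Σα)·G − ½Σα_i² = 13.2² − ½·36.18 = 156.15.
Planner sets g_i = Σα_j = 13.2 for every i, so G^SO = 5·13.2 = 66.
W^SO = (Σα)·G^SO − ½·5·(Σα)² = (5/2)·13.2² = 435.6.
Deadweight loss = W^SO − W^NE = 279.45.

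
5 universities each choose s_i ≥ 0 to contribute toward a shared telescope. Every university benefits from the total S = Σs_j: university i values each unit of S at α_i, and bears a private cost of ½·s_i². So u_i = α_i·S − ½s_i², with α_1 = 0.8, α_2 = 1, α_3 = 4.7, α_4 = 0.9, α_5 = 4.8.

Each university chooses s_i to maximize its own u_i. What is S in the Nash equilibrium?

12.2

University i's FOC: ∂u_i/∂s_i = α_i − s_i = 0, so s_i* = α_i.
NE contributions = (0.8, 1, 4.7, 0.9, 4.8); S = 12.2.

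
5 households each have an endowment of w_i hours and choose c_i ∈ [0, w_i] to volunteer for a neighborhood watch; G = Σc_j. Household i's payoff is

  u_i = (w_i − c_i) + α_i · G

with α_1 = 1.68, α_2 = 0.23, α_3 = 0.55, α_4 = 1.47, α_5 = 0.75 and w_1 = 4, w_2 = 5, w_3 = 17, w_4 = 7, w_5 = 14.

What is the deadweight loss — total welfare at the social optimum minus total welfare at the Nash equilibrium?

132.48

∂u_i/∂c_i = α_i − 1, so household i contributes w_i if α_i > 1, else 0.
α_i > 1 for i ∈ {1, 4}; NE contributions (4, 0, 0, 7, 0), G = 11.
W^NE = Σw_i − G^NE + (Σα_i)·G^NE = 47 + 3.68·11 = 87.48.
Planner: ∂(Σu_j)/∂c_i = Σα_j − 1 = 3.68 > 0, so everyone contributes w_i; G^SO = 47, W^SO = 47 + 3.68·47 = 219.96.
Deadweight loss = 132.48.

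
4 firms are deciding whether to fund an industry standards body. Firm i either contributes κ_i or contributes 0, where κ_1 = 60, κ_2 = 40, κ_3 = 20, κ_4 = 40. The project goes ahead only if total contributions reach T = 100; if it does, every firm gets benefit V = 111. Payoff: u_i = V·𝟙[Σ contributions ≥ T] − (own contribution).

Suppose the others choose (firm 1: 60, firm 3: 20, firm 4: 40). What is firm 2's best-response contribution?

Others' total = 120 ≥ 100; contributing adds cost 40 for no extra benefit.
Best response: 0.

0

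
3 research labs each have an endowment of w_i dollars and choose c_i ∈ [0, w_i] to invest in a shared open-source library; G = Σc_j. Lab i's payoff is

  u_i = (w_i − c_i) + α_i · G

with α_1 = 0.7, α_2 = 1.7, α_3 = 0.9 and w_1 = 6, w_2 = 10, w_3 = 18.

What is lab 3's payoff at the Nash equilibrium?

27

∂u_i/∂c_i = α_i − 1, so lab i contributes w_i if α_i > 1, else 0.
α_i > 1 for i ∈ {2}; NE contributions (0, 10, 0), G = 10.
u_3 = (18 − 0) + 0.9·10 = 27.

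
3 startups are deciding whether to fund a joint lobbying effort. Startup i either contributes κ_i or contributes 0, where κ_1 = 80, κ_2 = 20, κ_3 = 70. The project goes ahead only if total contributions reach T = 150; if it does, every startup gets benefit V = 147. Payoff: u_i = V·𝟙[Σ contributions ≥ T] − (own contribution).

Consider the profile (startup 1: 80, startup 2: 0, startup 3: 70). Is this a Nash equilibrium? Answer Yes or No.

Total = 150 ≥ 150: provided.
Startup 1 (pledges 80, payoff 67): dropping to 0 → total 70, payoff 0. No gain.
Startup 2 (pledges 0, payoff 147): pledging 20 → total 170, payoff 127. No gain.
Startup 3 (pledges 70, payoff 77): dropping to 0 → total 80, payoff 0. No gain.

Yes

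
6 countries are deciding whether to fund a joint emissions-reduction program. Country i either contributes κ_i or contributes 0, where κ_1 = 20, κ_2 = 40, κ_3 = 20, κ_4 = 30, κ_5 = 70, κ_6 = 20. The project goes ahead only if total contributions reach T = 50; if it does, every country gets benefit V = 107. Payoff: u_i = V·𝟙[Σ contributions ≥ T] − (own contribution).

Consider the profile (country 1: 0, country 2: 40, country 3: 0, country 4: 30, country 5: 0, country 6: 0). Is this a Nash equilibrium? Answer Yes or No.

Total = 70 ≥ 50: provided.
Country 1 (pledges 0, payoff 107): pledging 20 → total 90, payoff 87. No gain.
Country 2 (pledges 40, payoff 67): dropping to 0 → total 30, payoff 0. No gain.
Country 3 (pledges 0, payoff 107): pledging 20 → total 90, payoff 87. No gain.
Country 4 (pledges 30, payoff 77): dropping to 0 → total 40, payoff 0. No gain.
Country 5 (pledges 0, payoff 107): pledging 70 → total 140, payoff 37. No gain.
Country 6 (pledges 0, payoff 107): pledging 20 → total 90, payoff 87. No gain.

Yes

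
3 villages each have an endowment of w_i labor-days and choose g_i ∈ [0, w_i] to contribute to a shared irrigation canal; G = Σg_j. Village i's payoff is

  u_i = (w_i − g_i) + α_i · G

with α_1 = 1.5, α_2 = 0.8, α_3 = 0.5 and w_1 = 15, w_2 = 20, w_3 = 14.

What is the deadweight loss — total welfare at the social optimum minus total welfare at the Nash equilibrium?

∂u_i/∂g_i = α_i − 1, so village i contributes w_i if α_i > 1, else 0.
α_i > 1 for i ∈ {1}; NE contributions (15, 0, 0), G = 15.
W^NE = Σw_i − G^NE + (Σα_i)·G^NE = 49 + 1.8·15 = 76.
Planner: ∂(Σu_j)/∂g_i = Σα_j − 1 = 1.8 > 0, so everyone contributes w_i; G^SO = 49, W^SO = 49 + 1.8·49 = 137.2.
Deadweight loss = 61.2.

61.2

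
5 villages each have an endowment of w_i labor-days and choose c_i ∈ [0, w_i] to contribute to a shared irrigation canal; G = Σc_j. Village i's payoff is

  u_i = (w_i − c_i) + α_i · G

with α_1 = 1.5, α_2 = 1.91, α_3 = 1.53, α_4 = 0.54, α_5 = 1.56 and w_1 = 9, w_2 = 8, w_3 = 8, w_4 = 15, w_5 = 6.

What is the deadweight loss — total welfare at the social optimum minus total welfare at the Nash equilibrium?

90.6

∂u_i/∂c_i = α_i − 1, so village i contributes w_i if α_i > 1, else 0.
α_i > 1 for i ∈ {1, 2, 3, 5}; NE contributions (9, 8, 8, 0, 6), G = 31.
W^NE = Σw_i − G^NE + (Σα_i)·G^NE = 46 + 6.04·31 = 233.24.
Planner: ∂(Σu_j)/∂c_i = Σα_j − 1 = 6.04 > 0, so everyone contributes w_i; G^SO = 46, W^SO = 46 + 6.04·46 = 323.84.
Deadweight loss = 90.6.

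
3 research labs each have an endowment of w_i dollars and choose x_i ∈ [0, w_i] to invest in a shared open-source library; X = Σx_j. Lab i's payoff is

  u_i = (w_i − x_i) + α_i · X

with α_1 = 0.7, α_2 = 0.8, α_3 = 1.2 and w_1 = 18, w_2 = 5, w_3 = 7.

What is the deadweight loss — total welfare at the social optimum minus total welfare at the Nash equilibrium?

39.1

∂u_i/∂x_i = α_i − 1, so lab i contributes w_i if α_i > 1, else 0.
α_i > 1 for i ∈ {3}; NE contributions (0, 0, 7), X = 7.
W^NE = Σw_i − X^NE + (Σα_i)·X^NE = 30 + 1.7·7 = 41.9.
Planner: ∂(Σu_j)/∂x_i = Σα_j − 1 = 1.7 > 0, so everyone contributes w_i; X^SO = 30, W^SO = 30 + 1.7·30 = 81.
Deadweight loss = 39.1.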